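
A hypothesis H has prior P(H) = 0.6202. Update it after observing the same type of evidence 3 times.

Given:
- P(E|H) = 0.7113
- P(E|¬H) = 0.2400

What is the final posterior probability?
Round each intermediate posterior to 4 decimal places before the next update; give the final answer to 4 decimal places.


Sequential Bayesian updating:

Initial prior: P(H) = 0.6202

Update 1:
  P(E) = 0.7113 × 0.6202 + 0.2400 × 0.3798 = 0.44114826 + 0.09115200 = 0.53230026
  P(H|E) = 0.44114826 / 0.53230026 = 0.8288

Update 2:
  P(E) = 0.7113 × 0.8288 + 0.2400 × 0.1712 = 0.58952544 + 0.04108800 = 0.63061344
  P(H|E) = 0.58952544 / 0.63061344 = 0.9348

Update 3:
  P(E) = 0.7113 × 0.9348 + 0.2400 × 0.0652 = 0.66492324 + 0.01564800 = 0.68057124
  P(H|E) = 0.66492324 / 0.68057124 = 0.9770

Final posterior: 0.9770


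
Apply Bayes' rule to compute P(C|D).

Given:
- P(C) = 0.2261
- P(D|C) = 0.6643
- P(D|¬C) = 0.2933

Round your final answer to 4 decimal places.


Bayes' theorem: P(C|D) = P(D|C) × P(C) / P(D)

Step 1: Calculate P(D) using law of total probability
P(D) = P(D|C)P(C) + P(D|¬C)P(¬C)
     = 0.6643 × 0.2261 + 0.2933 × 0.7739
     = 0.15019823 + 0.22698487
     = 0.37718310

Step 2: Apply Bayes' theorem
P(C|D) = P(D|C) × P(C) / P(D)
       = 0.15019823 / 0.37718310
       = 0.3982


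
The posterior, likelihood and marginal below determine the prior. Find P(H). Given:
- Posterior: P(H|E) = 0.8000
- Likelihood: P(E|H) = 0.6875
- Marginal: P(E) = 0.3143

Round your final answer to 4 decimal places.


From Bayes' theorem: P(H|E) = P(E|H) × P(H) / P(E)

Rearranging for P(H):
P(H) = P(H|E) × P(E) / P(E|H)
     = 0.8000 × 0.3143 / 0.6875
     = 0.25144000 / 0.6875
     = 0.3657


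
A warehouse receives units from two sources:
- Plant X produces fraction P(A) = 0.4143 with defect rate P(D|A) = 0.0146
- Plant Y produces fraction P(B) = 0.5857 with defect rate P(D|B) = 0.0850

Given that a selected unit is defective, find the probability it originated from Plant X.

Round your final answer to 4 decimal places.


Let A = from Plant X, D = defective

Given:
- P(A) = 0.4143, P(B) = 0.5857
- P(D|A) = 0.0146, P(D|B) = 0.0850

Step 1: Find P(D)
P(D) = P(D|A)P(A) + P(D|B)P(B)
     = 0.0146 × 0.4143 + 0.0850 × 0.5857
     = 0.00604878 + 0.04978450
     = 0.05583328

Step 2: Apply Bayes' theorem
P(A|D) = P(D|A)P(A) / P(D)
       = 0.00604878 / 0.05583328
       = 0.1083


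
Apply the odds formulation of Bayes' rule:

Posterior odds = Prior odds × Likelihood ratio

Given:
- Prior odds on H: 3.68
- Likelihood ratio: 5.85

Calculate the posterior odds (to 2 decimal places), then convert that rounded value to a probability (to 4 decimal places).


Step 1: Calculate posterior odds
Posterior odds = Prior odds × LR
               = 3.68 × 5.85
               = 21.53

Step 2: Convert to probability
P(H|E) = Posterior odds / (1 + Posterior odds)
       = 21.53 / (1 + 21.53)
       = 21.53 / 22.53
       = 0.9556

The evidence increased P(H) from 0.7863 to 0.9556.


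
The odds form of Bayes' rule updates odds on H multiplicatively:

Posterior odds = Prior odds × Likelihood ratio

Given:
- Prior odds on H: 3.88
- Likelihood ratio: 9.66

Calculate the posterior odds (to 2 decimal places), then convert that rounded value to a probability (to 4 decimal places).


Step 1: Calculate posterior odds
Posterior odds = Prior odds × LR
               = 3.88 × 9.66
               = 37.48

Step 2: Convert to probability
P(H|E) = Posterior odds / (1 + Posterior odds)
       = 37.48 / (1 + 37.48)
       = 37.48 / 38.48
       = 0.9740

The evidence increased P(H) from 0.7951 to 0.9740.


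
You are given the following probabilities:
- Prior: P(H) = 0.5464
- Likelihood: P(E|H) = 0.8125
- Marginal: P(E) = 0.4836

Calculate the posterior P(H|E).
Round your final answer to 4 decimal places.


Using Bayes' theorem:

P(H|E) = P(E|H) × P(H) / P(E)
       = 0.8125 × 0.5464 / 0.4836
       = 0.44395000 / 0.4836
       = 0.9180

The evidence strengthens our belief in H.
Prior: 0.5464 → Posterior: 0.9180


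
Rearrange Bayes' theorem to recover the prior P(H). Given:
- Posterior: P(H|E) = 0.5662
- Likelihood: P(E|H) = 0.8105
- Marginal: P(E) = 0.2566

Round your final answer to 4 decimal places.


From Bayes' theorem: P(H|E) = P(E|H) × P(H) / P(E)

Rearranging for P(H):
P(H) = P(H|E) × P(E) / P(E|H)
     = 0.5662 × 0.2566 / 0.8105
     = 0.14528692 / 0.8105
     = 0.1793


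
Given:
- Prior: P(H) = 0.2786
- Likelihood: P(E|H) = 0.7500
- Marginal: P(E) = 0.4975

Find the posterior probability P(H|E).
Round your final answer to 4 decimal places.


Using Bayes' theorem:

P(H|E) = P(E|H) × P(H) / P(E)
       = 0.7500 × 0.2786 / 0.4975
       = 0.20895000 / 0.4975
       = 0.4200

The evidence strengthens our belief in H.
Prior: 0.2786 → Posterior: 0.4200


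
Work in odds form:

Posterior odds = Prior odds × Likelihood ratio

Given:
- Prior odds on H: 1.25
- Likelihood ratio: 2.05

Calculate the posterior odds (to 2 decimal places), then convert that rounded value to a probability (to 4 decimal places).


Step 1: Calculate posterior odds
Posterior odds = Prior odds × LR
               = 1.25 × 2.05
               = 2.56

Step 2: Convert to probability
P(H|E) = Posterior odds / (1 + Posterior odds)
       = 2.56 / (1 + 2.56)
       = 2.56 / 3.56
       = 0.7191

The evidence increased P(H) from 0.5556 to 0.7191.


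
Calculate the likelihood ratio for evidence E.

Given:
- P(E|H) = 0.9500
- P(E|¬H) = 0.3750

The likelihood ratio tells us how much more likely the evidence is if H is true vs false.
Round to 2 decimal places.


Likelihood Ratio (LR) = P(E|H) / P(E|¬H)

LR = 0.9500 / 0.3750
   = 2.53

The evidence is 2.53 times more likely if H is true than if H is false.
Because LR exceeds 1, E is evidence for H.


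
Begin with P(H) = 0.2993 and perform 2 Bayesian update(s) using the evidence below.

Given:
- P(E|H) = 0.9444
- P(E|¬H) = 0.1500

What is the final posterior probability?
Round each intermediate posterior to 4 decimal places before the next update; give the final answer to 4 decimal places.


Sequential Bayesian updating:

Initial prior: P(H) = 0.2993

Update 1:
  P(E) = 0.9444 × 0.2993 + 0.1500 × 0.7007 = 0.28265892 + 0.10510500 = 0.38776392
  P(H|E) = 0.28265892 / 0.38776392 = 0.7289

Update 2:
  P(E) = 0.9444 × 0.7289 + 0.1500 × 0.2711 = 0.68837316 + 0.04066500 = 0.72903816
  P(H|E) = 0.68837316 / 0.72903816 = 0.9442

Final posterior: 0.9442


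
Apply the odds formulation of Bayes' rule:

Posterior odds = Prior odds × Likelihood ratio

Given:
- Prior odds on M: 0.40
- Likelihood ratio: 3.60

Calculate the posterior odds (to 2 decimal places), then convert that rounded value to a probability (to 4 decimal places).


Step 1: Calculate posterior odds
Posterior odds = Prior odds × LR
               = 0.40 × 3.60
               = 1.44

Step 2: Convert to probability
P(M|E) = Posterior odds / (1 + Posterior odds)
       = 1.44 / (1 + 1.44)
       = 1.44 / 2.44
       = 0.5902

The evidence increased P(M) from 0.2857 to 0.5902.


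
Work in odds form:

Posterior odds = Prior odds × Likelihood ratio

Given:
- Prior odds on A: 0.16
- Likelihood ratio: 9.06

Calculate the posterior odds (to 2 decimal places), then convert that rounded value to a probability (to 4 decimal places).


Step 1: Calculate posterior odds
Posterior odds = Prior odds × LR
               = 0.16 × 9.06
               = 1.45

Step 2: Convert to probability
P(A|E) = Posterior odds / (1 + Posterior odds)
       = 1.45 / (1 + 1.45)
       = 1.45 / 2.45
       = 0.5918

The evidence increased P(A) from 0.1379 to 0.5918.


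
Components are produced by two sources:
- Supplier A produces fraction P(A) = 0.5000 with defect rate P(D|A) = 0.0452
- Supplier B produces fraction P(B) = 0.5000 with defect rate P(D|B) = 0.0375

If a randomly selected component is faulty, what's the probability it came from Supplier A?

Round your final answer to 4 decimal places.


Let A = from Supplier A, D = faulty

Given:
- P(A) = 0.5000, P(B) = 0.5000
- P(D|A) = 0.0452, P(D|B) = 0.0375

Step 1: Find P(D)
P(D) = P(D|A)P(A) + P(D|B)P(B)
     = 0.0452 × 0.5000 + 0.0375 × 0.5000
     = 0.02260000 + 0.01875000
     = 0.04135000

Step 2: Apply Bayes' theorem
P(A|D) = P(D|A)P(A) / P(D)
       = 0.02260000 / 0.04135000
       = 0.5466


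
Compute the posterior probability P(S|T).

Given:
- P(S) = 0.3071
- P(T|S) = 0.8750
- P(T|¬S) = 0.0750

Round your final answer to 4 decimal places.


Bayes' theorem: P(S|T) = P(T|S) × P(S) / P(T)

Step 1: Calculate P(T) using law of total probability
P(T) = P(T|S)P(S) + P(T|¬S)P(¬S)
     = 0.8750 × 0.3071 + 0.0750 × 0.6929
     = 0.26871250 + 0.05196750
     = 0.32068000

Step 2: Apply Bayes' theorem
P(S|T) = P(T|S) × P(S) / P(T)
       = 0.26871250 / 0.32068000
       = 0.8379


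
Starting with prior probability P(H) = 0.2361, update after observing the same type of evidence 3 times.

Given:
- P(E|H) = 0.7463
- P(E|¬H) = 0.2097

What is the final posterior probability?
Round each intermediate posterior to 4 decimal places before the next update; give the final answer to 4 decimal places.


Sequential Bayesian updating:

Initial prior: P(H) = 0.2361

Update 1:
  P(E) = 0.7463 × 0.2361 + 0.2097 × 0.7639 = 0.17620143 + 0.16018983 = 0.33639126
  P(H|E) = 0.17620143 / 0.33639126 = 0.5238

Update 2:
  P(E) = 0.7463 × 0.5238 + 0.2097 × 0.4762 = 0.39091194 + 0.09985914 = 0.49077108
  P(H|E) = 0.39091194 / 0.49077108 = 0.7965

Update 3:
  P(E) = 0.7463 × 0.7965 + 0.2097 × 0.2035 = 0.59442795 + 0.04267395 = 0.63710190
  P(H|E) = 0.59442795 / 0.63710190 = 0.9330

Final posterior: 0.9330


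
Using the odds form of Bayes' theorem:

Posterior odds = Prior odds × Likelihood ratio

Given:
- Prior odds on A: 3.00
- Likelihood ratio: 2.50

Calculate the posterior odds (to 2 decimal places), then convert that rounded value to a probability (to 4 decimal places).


Step 1: Calculate posterior odds
Posterior odds = Prior odds × LR
               = 3.00 × 2.50
               = 7.50

Step 2: Convert to probability
P(A|E) = Posterior odds / (1 + Posterior odds)
       = 7.50 / (1 + 7.50)
       = 7.50 / 8.50
       = 0.8824

The evidence increased P(A) from 0.7500 to 0.8824.


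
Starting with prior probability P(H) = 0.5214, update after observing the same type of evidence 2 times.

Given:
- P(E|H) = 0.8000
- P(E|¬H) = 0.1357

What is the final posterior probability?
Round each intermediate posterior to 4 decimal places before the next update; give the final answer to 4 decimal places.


Sequential Bayesian updating:

Initial prior: P(H) = 0.5214

Update 1:
  P(E) = 0.8000 × 0.5214 + 0.1357 × 0.4786 = 0.41712000 + 0.06494602 = 0.48206602
  P(H|E) = 0.41712000 / 0.48206602 = 0.8653

Update 2:
  P(E) = 0.8000 × 0.8653 + 0.1357 × 0.1347 = 0.69224000 + 0.01827879 = 0.71051879
  P(H|E) = 0.69224000 / 0.71051879 = 0.9743

Final posterior: 0.9743


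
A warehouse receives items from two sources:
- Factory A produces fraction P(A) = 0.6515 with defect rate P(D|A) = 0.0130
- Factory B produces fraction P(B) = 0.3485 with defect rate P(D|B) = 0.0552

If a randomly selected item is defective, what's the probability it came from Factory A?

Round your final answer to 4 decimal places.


Let A = from Factory A, D = defective

Given:
- P(A) = 0.6515, P(B) = 0.3485
- P(D|A) = 0.0130, P(D|B) = 0.0552

Step 1: Find P(D)
P(D) = P(D|A)P(A) + P(D|B)P(B)
     = 0.0130 × 0.6515 + 0.0552 × 0.3485
     = 0.00846950 + 0.01923720
     = 0.02770670

Step 2: Apply Bayes' theorem
P(A|D) = P(D|A)P(A) / P(D)
       = 0.00846950 / 0.02770670
       = 0.3057


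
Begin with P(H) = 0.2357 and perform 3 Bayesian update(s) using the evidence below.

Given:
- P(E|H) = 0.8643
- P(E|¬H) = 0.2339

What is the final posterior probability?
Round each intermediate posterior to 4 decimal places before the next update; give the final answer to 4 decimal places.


Sequential Bayesian updating:

Initial prior: P(H) = 0.2357

Update 1:
  P(E) = 0.8643 × 0.2357 + 0.2339 × 0.7643 = 0.20371551 + 0.17876977 = 0.38248528
  P(H|E) = 0.20371551 / 0.38248528 = 0.5326

Update 2:
  P(E) = 0.8643 × 0.5326 + 0.2339 × 0.4674 = 0.46032618 + 0.10932486 = 0.56965104
  P(H|E) = 0.46032618 / 0.56965104 = 0.8081

Update 3:
  P(E) = 0.8643 × 0.8081 + 0.2339 × 0.1919 = 0.69844083 + 0.04488541 = 0.74332624
  P(H|E) = 0.69844083 / 0.74332624 = 0.9396

Final posterior: 0.9396


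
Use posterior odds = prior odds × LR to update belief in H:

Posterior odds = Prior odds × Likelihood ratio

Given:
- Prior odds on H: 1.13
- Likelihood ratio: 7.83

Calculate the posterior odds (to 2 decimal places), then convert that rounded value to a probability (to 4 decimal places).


Step 1: Calculate posterior odds
Posterior odds = Prior odds × LR
               = 1.13 × 7.83
               = 8.85

Step 2: Convert to probability
P(H|E) = Posterior odds / (1 + Posterior odds)
       = 8.85 / (1 + 8.85)
       = 8.85 / 9.85
       = 0.8985

The evidence increased P(H) from 0.5305 to 0.8985.


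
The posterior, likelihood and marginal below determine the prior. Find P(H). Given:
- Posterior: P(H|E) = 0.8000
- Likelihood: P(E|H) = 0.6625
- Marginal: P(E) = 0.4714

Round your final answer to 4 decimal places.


From Bayes' theorem: P(H|E) = P(E|H) × P(H) / P(E)

Rearranging for P(H):
P(H) = P(H|E) × P(E) / P(E|H)
     = 0.8000 × 0.4714 / 0.6625
     = 0.37712000 / 0.6625
     = 0.5692


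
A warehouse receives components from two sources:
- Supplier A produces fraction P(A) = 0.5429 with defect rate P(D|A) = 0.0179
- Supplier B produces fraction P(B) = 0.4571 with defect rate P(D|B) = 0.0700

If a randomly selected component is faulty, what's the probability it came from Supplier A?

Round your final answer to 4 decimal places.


Let A = from Supplier A, D = faulty

Given:
- P(A) = 0.5429, P(B) = 0.4571
- P(D|A) = 0.0179, P(D|B) = 0.0700

Step 1: Find P(D)
P(D) = P(D|A)P(A) + P(D|B)P(B)
     = 0.0179 × 0.5429 + 0.0700 × 0.4571
     = 0.00971791 + 0.03199700
     = 0.04171491

Step 2: Apply Bayes' theorem
P(A|D) = P(D|A)P(A) / P(D)
       = 0.00971791 / 0.04171491
       = 0.2330


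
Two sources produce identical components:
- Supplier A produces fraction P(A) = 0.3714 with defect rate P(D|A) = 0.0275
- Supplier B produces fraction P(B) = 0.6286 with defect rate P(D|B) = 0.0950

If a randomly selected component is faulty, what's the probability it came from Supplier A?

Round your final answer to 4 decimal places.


Let A = from Supplier A, D = faulty

Given:
- P(A) = 0.3714, P(B) = 0.6286
- P(D|A) = 0.0275, P(D|B) = 0.0950

Step 1: Find P(D)
P(D) = P(D|A)P(A) + P(D|B)P(B)
     = 0.0275 × 0.3714 + 0.0950 × 0.6286
     = 0.01021350 + 0.05971700
     = 0.06993050

Step 2: Apply Bayes' theorem
P(A|D) = P(D|A)P(A) / P(D)
       = 0.01021350 / 0.06993050
       = 0.1461


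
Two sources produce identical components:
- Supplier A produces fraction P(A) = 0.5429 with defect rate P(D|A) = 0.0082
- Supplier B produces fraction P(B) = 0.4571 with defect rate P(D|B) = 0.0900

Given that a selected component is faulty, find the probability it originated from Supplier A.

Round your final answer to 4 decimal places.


Let A = from Supplier A, D = faulty

Given:
- P(A) = 0.5429, P(B) = 0.4571
- P(D|A) = 0.0082, P(D|B) = 0.0900

Step 1: Find P(D)
P(D) = P(D|A)P(A) + P(D|B)P(B)
     = 0.0082 × 0.5429 + 0.0900 × 0.4571
     = 0.00445178 + 0.04113900
     = 0.04559078

Step 2: Apply Bayes' theorem
P(A|D) = P(D|A)P(A) / P(D)
       = 0.00445178 / 0.04559078
       = 0.0976


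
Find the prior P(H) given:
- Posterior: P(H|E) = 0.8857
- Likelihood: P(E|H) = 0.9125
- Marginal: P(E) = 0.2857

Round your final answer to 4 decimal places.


From Bayes' theorem: P(H|E) = P(E|H) × P(H) / P(E)

Rearranging for P(H):
P(H) = P(H|E) × P(E) / P(E|H)
     = 0.8857 × 0.2857 / 0.9125
     = 0.25304449 / 0.9125
     = 0.2773


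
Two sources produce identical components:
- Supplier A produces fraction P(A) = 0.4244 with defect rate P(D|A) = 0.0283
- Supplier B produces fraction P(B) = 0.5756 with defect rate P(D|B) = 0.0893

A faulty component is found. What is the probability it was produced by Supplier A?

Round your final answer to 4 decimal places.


Let A = from Supplier A, D = faulty

Given:
- P(A) = 0.4244, P(B) = 0.5756
- P(D|A) = 0.0283, P(D|B) = 0.0893

Step 1: Find P(D)
P(D) = P(D|A)P(A) + P(D|B)P(B)
     = 0.0283 × 0.4244 + 0.0893 × 0.5756
     = 0.01201052 + 0.05140108
     = 0.06341160

Step 2: Apply Bayes' theorem
P(A|D) = P(D|A)P(A) / P(D)
       = 0.01201052 / 0.06341160
       = 0.1894


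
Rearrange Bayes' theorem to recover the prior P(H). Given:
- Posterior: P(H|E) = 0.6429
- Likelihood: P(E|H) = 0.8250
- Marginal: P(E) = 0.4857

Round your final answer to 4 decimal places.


From Bayes' theorem: P(H|E) = P(E|H) × P(H) / P(E)

Rearranging for P(H):
P(H) = P(H|E) × P(E) / P(E|H)
     = 0.6429 × 0.4857 / 0.8250
     = 0.31225653 / 0.8250
     = 0.3785


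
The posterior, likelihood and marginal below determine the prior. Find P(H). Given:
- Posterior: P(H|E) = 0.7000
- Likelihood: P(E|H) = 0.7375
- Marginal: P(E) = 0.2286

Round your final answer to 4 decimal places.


From Bayes' theorem: P(H|E) = P(E|H) × P(H) / P(E)

Rearranging for P(H):
P(H) = P(H|E) × P(E) / P(E|H)
     = 0.7000 × 0.2286 / 0.7375
     = 0.16002000 / 0.7375
     = 0.2170


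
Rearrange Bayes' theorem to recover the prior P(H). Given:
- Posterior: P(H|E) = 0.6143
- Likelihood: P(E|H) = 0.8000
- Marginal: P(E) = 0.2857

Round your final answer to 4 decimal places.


From Bayes' theorem: P(H|E) = P(E|H) × P(H) / P(E)

Rearranging for P(H):
P(H) = P(H|E) × P(E) / P(E|H)
     = 0.6143 × 0.2857 / 0.8000
     = 0.17550551 / 0.8000
     = 0.2194


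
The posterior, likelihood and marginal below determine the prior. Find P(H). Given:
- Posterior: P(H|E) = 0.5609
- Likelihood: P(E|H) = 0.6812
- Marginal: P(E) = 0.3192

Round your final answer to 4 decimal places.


From Bayes' theorem: P(H|E) = P(E|H) × P(H) / P(E)

Rearranging for P(H):
P(H) = P(H|E) × P(E) / P(E|H)
     = 0.5609 × 0.3192 / 0.6812
     = 0.17903928 / 0.6812
     = 0.2628


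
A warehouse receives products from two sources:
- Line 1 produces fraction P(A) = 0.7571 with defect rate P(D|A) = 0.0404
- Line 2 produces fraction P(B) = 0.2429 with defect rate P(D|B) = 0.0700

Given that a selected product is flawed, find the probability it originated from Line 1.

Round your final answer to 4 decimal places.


Let A = from Line 1, D = flawed

Given:
- P(A) = 0.7571, P(B) = 0.2429
- P(D|A) = 0.0404, P(D|B) = 0.0700

Step 1: Find P(D)
P(D) = P(D|A)P(A) + P(D|B)P(B)
     = 0.0404 × 0.7571 + 0.0700 × 0.2429
     = 0.03058684 + 0.01700300
     = 0.04758984

Step 2: Apply Bayes' theorem
P(A|D) = P(D|A)P(A) / P(D)
       = 0.03058684 / 0.04758984
       = 0.6427


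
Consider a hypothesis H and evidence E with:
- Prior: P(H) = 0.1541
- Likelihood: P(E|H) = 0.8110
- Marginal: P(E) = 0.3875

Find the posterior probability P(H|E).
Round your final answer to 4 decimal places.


Using Bayes' theorem:

P(H|E) = P(E|H) × P(H) / P(E)
       = 0.8110 × 0.1541 / 0.3875
       = 0.12497510 / 0.3875
       = 0.3225

The evidence strengthens our belief in H.
Prior: 0.1541 → Posterior: 0.3225


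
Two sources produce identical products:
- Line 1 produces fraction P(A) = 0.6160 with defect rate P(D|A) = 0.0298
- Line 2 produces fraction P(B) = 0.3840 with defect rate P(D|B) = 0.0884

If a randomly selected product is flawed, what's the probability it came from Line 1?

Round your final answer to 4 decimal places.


Let A = from Line 1, D = flawed

Given:
- P(A) = 0.6160, P(B) = 0.3840
- P(D|A) = 0.0298, P(D|B) = 0.0884

Step 1: Find P(D)
P(D) = P(D|A)P(A) + P(D|B)P(B)
     = 0.0298 × 0.6160 + 0.0884 × 0.3840
     = 0.01835680 + 0.03394560
     = 0.05230240

Step 2: Apply Bayes' theorem
P(A|D) = P(D|A)P(A) / P(D)
       = 0.01835680 / 0.05230240
       = 0.3510


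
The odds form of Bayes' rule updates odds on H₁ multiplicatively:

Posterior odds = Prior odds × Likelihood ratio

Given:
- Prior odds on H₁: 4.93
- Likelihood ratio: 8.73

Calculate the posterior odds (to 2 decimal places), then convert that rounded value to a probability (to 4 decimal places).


Step 1: Calculate posterior odds
Posterior odds = Prior odds × LR
               = 4.93 × 8.73
               = 43.04

Step 2: Convert to probability
P(H₁|E) = Posterior odds / (1 + Posterior odds)
       = 43.04 / (1 + 43.04)
       = 43.04 / 44.04
       = 0.9773

The evidence increased P(H₁) from 0.8314 to 0.9773.


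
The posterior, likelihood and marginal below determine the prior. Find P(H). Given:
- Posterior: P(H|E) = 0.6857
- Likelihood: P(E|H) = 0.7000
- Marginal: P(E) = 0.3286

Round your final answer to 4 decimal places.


From Bayes' theorem: P(H|E) = P(E|H) × P(H) / P(E)

Rearranging for P(H):
P(H) = P(H|E) × P(E) / P(E|H)
     = 0.6857 × 0.3286 / 0.7000
     = 0.22532102 / 0.7000
     = 0.3219


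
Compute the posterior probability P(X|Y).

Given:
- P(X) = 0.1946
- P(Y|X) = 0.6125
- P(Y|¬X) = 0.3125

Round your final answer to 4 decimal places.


Bayes' theorem: P(X|Y) = P(Y|X) × P(X) / P(Y)

Step 1: Calculate P(Y) using law of total probability
P(Y) = P(Y|X)P(X) + P(Y|¬X)P(¬X)
     = 0.6125 × 0.1946 + 0.3125 × 0.8054
     = 0.11919250 + 0.25168750
     = 0.37088000

Step 2: Apply Bayes' theorem
P(X|Y) = P(Y|X) × P(X) / P(Y)
       = 0.11919250 / 0.37088000
       = 0.3214


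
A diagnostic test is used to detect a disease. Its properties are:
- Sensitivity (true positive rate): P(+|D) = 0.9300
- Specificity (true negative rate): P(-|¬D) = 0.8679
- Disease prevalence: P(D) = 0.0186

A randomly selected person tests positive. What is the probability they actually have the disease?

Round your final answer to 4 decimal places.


Let D = has disease, + = positive test

Given:
- P(D) = 0.0186 (prevalence)
- P(+|D) = 0.9300 (sensitivity)
- P(-|¬D) = 0.8679 (specificity)
- P(+|¬D) = 0.1321 (false positive rate = 1 - specificity)

Step 1: Find P(+)
P(+) = P(+|D)P(D) + P(+|¬D)P(¬D)
     = 0.9300 × 0.0186 + 0.1321 × 0.9814
     = 0.01729800 + 0.12964294
     = 0.14694094

Step 2: Apply Bayes' theorem for P(D|+)
P(D|+) = P(+|D)P(D) / P(+)
       = 0.01729800 / 0.14694094
       = 0.1177


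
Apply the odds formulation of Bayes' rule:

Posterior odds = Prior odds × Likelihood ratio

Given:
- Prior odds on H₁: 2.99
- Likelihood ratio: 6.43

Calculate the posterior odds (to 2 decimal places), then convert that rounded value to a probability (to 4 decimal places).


Step 1: Calculate posterior odds
Posterior odds = Prior odds × LR
               = 2.99 × 6.43
               = 19.23

Step 2: Convert to probability
P(H₁|E) = Posterior odds / (1 + Posterior odds)
       = 19.23 / (1 + 19.23)
       = 19.23 / 20.23
       = 0.9506

The evidence increased P(H₁) from 0.7494 to 0.9506.


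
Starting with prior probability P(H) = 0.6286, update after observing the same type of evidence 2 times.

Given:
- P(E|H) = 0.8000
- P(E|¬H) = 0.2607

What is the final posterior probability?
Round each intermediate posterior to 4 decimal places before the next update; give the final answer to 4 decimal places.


Sequential Bayesian updating:

Initial prior: P(H) = 0.6286

Update 1:
  P(E) = 0.8000 × 0.6286 + 0.2607 × 0.3714 = 0.50288000 + 0.09682398 = 0.59970398
  P(H|E) = 0.50288000 / 0.59970398 = 0.8385

Update 2:
  P(E) = 0.8000 × 0.8385 + 0.2607 × 0.1615 = 0.67080000 + 0.04210305 = 0.71290305
  P(H|E) = 0.67080000 / 0.71290305 = 0.9409

Final posterior: 0.9409


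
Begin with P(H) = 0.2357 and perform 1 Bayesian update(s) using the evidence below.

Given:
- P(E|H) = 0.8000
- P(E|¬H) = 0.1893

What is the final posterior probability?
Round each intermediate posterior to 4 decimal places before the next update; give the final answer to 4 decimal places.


Sequential Bayesian updating:

Initial prior: P(H) = 0.2357

Update 1:
  P(E) = 0.8000 × 0.2357 + 0.1893 × 0.7643 = 0.18856000 + 0.14468199 = 0.33324199
  P(H|E) = 0.18856000 / 0.33324199 = 0.5658

Final posterior: 0.5658


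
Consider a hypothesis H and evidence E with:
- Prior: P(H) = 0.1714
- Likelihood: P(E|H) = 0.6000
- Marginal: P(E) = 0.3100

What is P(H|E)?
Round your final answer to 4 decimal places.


Using Bayes' theorem:

P(H|E) = P(E|H) × P(H) / P(E)
       = 0.6000 × 0.1714 / 0.3100
       = 0.10284000 / 0.3100
       = 0.3317

The evidence strengthens our belief in H.
Prior: 0.1714 → Posterior: 0.3317


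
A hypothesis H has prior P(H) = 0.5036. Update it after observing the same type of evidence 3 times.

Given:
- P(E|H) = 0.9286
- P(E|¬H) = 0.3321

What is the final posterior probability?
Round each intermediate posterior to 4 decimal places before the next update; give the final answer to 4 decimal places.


Sequential Bayesian updating:

Initial prior: P(H) = 0.5036

Update 1:
  P(E) = 0.9286 × 0.5036 + 0.3321 × 0.4964 = 0.46764296 + 0.16485444 = 0.63249740
  P(H|E) = 0.46764296 / 0.63249740 = 0.7394

Update 2:
  P(E) = 0.9286 × 0.7394 + 0.3321 × 0.2606 = 0.68660684 + 0.08654526 = 0.77315210
  P(H|E) = 0.68660684 / 0.77315210 = 0.8881

Update 3:
  P(E) = 0.9286 × 0.8881 + 0.3321 × 0.1119 = 0.82468966 + 0.03716199 = 0.86185165
  P(H|E) = 0.82468966 / 0.86185165 = 0.9569

Final posterior: 0.9569


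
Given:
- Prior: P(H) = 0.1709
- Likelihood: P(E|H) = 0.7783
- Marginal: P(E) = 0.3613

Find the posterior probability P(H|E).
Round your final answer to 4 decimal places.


Using Bayes' theorem:

P(H|E) = P(E|H) × P(H) / P(E)
       = 0.7783 × 0.1709 / 0.3613
       = 0.13301147 / 0.3613
       = 0.3681

The evidence strengthens our belief in H.
Prior: 0.1709 → Posterior: 0.3681


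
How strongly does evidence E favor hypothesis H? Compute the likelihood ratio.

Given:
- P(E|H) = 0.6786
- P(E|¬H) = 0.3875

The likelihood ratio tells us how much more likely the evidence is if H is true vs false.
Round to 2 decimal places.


Likelihood Ratio (LR) = P(E|H) / P(E|¬H)

LR = 0.6786 / 0.3875
   = 1.75

The evidence is 1.75 times more likely if H is true than if H is false.
Since LR > 1, the evidence supports H over ¬H.


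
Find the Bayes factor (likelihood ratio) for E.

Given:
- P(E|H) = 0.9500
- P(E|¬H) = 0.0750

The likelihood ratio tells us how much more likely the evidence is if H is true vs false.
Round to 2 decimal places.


Likelihood Ratio (LR) = P(E|H) / P(E|¬H)

LR = 0.9500 / 0.0750
   = 12.67

The evidence is 12.67 times more likely if H is true than if H is false.
Because LR exceeds 1, E is evidence for H.


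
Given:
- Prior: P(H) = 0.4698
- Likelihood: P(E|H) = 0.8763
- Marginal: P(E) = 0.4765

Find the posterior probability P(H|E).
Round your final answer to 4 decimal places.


Using Bayes' theorem:

P(H|E) = P(E|H) × P(H) / P(E)
       = 0.8763 × 0.4698 / 0.4765
       = 0.41168574 / 0.4765
       = 0.8640

The evidence strengthens our belief in H.
Prior: 0.4698 → Posterior: 0.8640


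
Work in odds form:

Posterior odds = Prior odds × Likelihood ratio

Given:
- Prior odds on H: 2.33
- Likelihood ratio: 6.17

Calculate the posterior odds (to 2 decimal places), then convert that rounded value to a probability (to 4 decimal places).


Step 1: Calculate posterior odds
Posterior odds = Prior odds × LR
               = 2.33 × 6.17
               = 14.38

Step 2: Convert to probability
P(H|E) = Posterior odds / (1 + Posterior odds)
       = 14.38 / (1 + 14.38)
       = 14.38 / 15.38
       = 0.9350

The evidence increased P(H) from 0.6997 to 0.9350.


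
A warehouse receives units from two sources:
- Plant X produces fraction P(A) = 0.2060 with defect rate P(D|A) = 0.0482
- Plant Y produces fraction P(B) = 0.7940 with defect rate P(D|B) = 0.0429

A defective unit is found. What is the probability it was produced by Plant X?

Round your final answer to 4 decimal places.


Let A = from Plant X, D = defective

Given:
- P(A) = 0.2060, P(B) = 0.7940
- P(D|A) = 0.0482, P(D|B) = 0.0429

Step 1: Find P(D)
P(D) = P(D|A)P(A) + P(D|B)P(B)
     = 0.0482 × 0.2060 + 0.0429 × 0.7940
     = 0.00992920 + 0.03406260
     = 0.04399180

Step 2: Apply Bayes' theorem
P(A|D) = P(D|A)P(A) / P(D)
       = 0.00992920 / 0.04399180
       = 0.2257


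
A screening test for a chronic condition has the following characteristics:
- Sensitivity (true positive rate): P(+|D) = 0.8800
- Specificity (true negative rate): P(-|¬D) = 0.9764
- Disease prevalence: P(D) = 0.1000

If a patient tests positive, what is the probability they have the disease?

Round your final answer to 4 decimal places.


Let D = has disease, + = positive test

Given:
- P(D) = 0.1000 (prevalence)
- P(+|D) = 0.8800 (sensitivity)
- P(-|¬D) = 0.9764 (specificity)
- P(+|¬D) = 0.0236 (false positive rate = 1 - specificity)

Step 1: Find P(+)
P(+) = P(+|D)P(D) + P(+|¬D)P(¬D)
     = 0.8800 × 0.1000 + 0.0236 × 0.9000
     = 0.08800000 + 0.02124000
     = 0.10924000

Step 2: Apply Bayes' theorem for P(D|+)
P(D|+) = P(+|D)P(D) / P(+)
       = 0.08800000 / 0.10924000
       = 0.8056


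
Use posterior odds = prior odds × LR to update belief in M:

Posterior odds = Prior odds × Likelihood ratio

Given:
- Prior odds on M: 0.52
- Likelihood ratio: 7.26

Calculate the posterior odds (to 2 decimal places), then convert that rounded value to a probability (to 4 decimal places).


Step 1: Calculate posterior odds
Posterior odds = Prior odds × LR
               = 0.52 × 7.26
               = 3.78

Step 2: Convert to probability
P(M|E) = Posterior odds / (1 + Posterior odds)
       = 3.78 / (1 + 3.78)
       = 3.78 / 4.78
       = 0.7908

The evidence increased P(M) from 0.3421 to 0.7908.


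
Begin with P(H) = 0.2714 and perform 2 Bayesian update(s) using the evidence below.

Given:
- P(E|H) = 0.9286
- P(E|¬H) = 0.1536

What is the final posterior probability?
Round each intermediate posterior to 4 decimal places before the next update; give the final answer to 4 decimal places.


Sequential Bayesian updating:

Initial prior: P(H) = 0.2714

Update 1:
  P(E) = 0.9286 × 0.2714 + 0.1536 × 0.7286 = 0.25202204 + 0.11191296 = 0.36393500
  P(H|E) = 0.25202204 / 0.36393500 = 0.6925

Update 2:
  P(E) = 0.9286 × 0.6925 + 0.1536 × 0.3075 = 0.64305550 + 0.04723200 = 0.69028750
  P(H|E) = 0.64305550 / 0.69028750 = 0.9316

Final posterior: 0.9316


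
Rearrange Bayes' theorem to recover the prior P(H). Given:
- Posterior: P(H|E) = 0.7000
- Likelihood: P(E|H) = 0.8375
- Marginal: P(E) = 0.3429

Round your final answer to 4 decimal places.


From Bayes' theorem: P(H|E) = P(E|H) × P(H) / P(E)

Rearranging for P(H):
P(H) = P(H|E) × P(E) / P(E|H)
     = 0.7000 × 0.3429 / 0.8375
     = 0.24003000 / 0.8375
     = 0.2866


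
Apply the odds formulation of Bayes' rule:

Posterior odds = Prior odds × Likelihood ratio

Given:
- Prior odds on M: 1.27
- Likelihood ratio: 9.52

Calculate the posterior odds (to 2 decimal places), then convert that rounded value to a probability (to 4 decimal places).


Step 1: Calculate posterior odds
Posterior odds = Prior odds × LR
               = 1.27 × 9.52
               = 12.09

Step 2: Convert to probability
P(M|E) = Posterior odds / (1 + Posterior odds)
       = 12.09 / (1 + 12.09)
       = 12.09 / 13.09
       = 0.9236

The evidence increased P(M) from 0.5595 to 0.9236.


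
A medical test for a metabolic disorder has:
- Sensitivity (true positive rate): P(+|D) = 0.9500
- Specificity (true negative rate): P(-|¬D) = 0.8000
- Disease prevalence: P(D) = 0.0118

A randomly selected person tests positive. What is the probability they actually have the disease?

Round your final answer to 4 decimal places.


Let D = has disease, + = positive test

Given:
- P(D) = 0.0118 (prevalence)
- P(+|D) = 0.9500 (sensitivity)
- P(-|¬D) = 0.8000 (specificity)
- P(+|¬D) = 0.2000 (false positive rate = 1 - specificity)

Step 1: Find P(+)
P(+) = P(+|D)P(D) + P(+|¬D)P(¬D)
     = 0.9500 × 0.0118 + 0.2000 × 0.9882
     = 0.01121000 + 0.19764000
     = 0.20885000

Step 2: Apply Bayes' theorem for P(D|+)
P(D|+) = P(+|D)P(D) / P(+)
       = 0.01121000 / 0.20885000
       = 0.0537


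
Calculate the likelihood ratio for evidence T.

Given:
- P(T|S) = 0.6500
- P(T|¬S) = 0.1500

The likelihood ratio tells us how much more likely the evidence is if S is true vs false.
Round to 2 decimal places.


Likelihood Ratio (LR) = P(T|S) / P(T|¬S)

LR = 0.6500 / 0.1500
   = 4.33

The evidence is 4.33 times more likely if S is true than if S is false.
Since LR > 1, the evidence supports S over ¬S.


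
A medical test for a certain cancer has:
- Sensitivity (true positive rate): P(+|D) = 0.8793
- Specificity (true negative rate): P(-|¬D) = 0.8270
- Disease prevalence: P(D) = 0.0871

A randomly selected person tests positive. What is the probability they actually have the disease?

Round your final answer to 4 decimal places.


Let D = has disease, + = positive test

Given:
- P(D) = 0.0871 (prevalence)
- P(+|D) = 0.8793 (sensitivity)
- P(-|¬D) = 0.8270 (specificity)
- P(+|¬D) = 0.1730 (false positive rate = 1 - specificity)

Step 1: Find P(+)
P(+) = P(+|D)P(D) + P(+|¬D)P(¬D)
     = 0.8793 × 0.0871 + 0.1730 × 0.9129
     = 0.07658703 + 0.15793170
     = 0.23451873

Step 2: Apply Bayes' theorem for P(D|+)
P(D|+) = P(+|D)P(D) / P(+)
       = 0.07658703 / 0.23451873
       = 0.3266


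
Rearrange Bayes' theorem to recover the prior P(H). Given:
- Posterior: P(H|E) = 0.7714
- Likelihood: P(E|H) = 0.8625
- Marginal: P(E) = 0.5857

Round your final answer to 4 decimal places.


From Bayes' theorem: P(H|E) = P(E|H) × P(H) / P(E)

Rearranging for P(H):
P(H) = P(H|E) × P(E) / P(E|H)
     = 0.7714 × 0.5857 / 0.8625
     = 0.45180898 / 0.8625
     = 0.5238


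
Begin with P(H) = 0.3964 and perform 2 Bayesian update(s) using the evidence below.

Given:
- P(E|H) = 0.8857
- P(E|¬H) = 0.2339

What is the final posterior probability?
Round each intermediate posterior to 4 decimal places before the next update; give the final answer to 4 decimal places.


Sequential Bayesian updating:

Initial prior: P(H) = 0.3964

Update 1:
  P(E) = 0.8857 × 0.3964 + 0.2339 × 0.6036 = 0.35109148 + 0.14118204 = 0.49227352
  P(H|E) = 0.35109148 / 0.49227352 = 0.7132

Update 2:
  P(E) = 0.8857 × 0.7132 + 0.2339 × 0.2868 = 0.63168124 + 0.06708252 = 0.69876376
  P(H|E) = 0.63168124 / 0.69876376 = 0.9040

Final posterior: 0.9040


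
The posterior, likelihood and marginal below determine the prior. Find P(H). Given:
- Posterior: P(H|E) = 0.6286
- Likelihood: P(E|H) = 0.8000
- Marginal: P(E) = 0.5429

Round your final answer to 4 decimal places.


From Bayes' theorem: P(H|E) = P(E|H) × P(H) / P(E)

Rearranging for P(H):
P(H) = P(H|E) × P(E) / P(E|H)
     = 0.6286 × 0.5429 / 0.8000
     = 0.34126694 / 0.8000
     = 0.4266


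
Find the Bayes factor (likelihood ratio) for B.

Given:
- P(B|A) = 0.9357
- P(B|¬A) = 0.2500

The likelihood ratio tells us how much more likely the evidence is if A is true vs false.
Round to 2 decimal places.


Likelihood Ratio (LR) = P(B|A) / P(B|¬A)

LR = 0.9357 / 0.2500
   = 3.74

The evidence is 3.74 times more likely if A is true than if A is false.
Since LR > 1, the evidence supports A over ¬A.


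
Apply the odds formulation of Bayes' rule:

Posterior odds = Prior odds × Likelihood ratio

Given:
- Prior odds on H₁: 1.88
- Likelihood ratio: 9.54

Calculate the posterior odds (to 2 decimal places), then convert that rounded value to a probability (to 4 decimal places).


Step 1: Calculate posterior odds
Posterior odds = Prior odds × LR
               = 1.88 × 9.54
               = 17.94

Step 2: Convert to probability
P(H₁|E) = Posterior odds / (1 + Posterior odds)
       = 17.94 / (1 + 17.94)
       = 17.94 / 18.94
       = 0.9472

The evidence increased P(H₁) from 0.6528 to 0.9472.


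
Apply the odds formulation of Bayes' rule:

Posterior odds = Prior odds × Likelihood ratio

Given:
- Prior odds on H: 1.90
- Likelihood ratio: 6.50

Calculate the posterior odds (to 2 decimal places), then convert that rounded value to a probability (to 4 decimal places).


Step 1: Calculate posterior odds
Posterior odds = Prior odds × LR
               = 1.90 × 6.50
               = 12.35

Step 2: Convert to probability
P(H|E) = Posterior odds / (1 + Posterior odds)
       = 12.35 / (1 + 12.35)
       = 12.35 / 13.35
       = 0.9251

The evidence increased P(H) from 0.6552 to 0.9251.


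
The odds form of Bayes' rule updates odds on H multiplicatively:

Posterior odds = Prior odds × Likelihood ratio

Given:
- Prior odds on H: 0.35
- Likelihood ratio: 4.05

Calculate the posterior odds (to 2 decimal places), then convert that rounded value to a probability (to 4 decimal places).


Step 1: Calculate posterior odds
Posterior odds = Prior odds × LR
               = 0.35 × 4.05
               = 1.42

Step 2: Convert to probability
P(H|E) = Posterior odds / (1 + Posterior odds)
       = 1.42 / (1 + 1.42)
       = 1.42 / 2.42
       = 0.5868

The evidence increased P(H) from 0.2593 to 0.5868.


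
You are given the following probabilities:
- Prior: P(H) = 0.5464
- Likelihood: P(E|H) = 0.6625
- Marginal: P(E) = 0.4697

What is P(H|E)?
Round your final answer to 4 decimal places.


Using Bayes' theorem:

P(H|E) = P(E|H) × P(H) / P(E)
       = 0.6625 × 0.5464 / 0.4697
       = 0.36199000 / 0.4697
       = 0.7707

The evidence strengthens our belief in H.
Prior: 0.5464 → Posterior: 0.7707


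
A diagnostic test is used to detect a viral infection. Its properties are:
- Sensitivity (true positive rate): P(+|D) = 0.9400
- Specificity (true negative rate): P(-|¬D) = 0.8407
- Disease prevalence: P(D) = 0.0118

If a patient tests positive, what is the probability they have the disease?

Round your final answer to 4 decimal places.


Let D = has disease, + = positive test

Given:
- P(D) = 0.0118 (prevalence)
- P(+|D) = 0.9400 (sensitivity)
- P(-|¬D) = 0.8407 (specificity)
- P(+|¬D) = 0.1593 (false positive rate = 1 - specificity)

Step 1: Find P(+)
P(+) = P(+|D)P(D) + P(+|¬D)P(¬D)
     = 0.9400 × 0.0118 + 0.1593 × 0.9882
     = 0.01109200 + 0.15742026
     = 0.16851226

Step 2: Apply Bayes' theorem for P(D|+)
P(D|+) = P(+|D)P(D) / P(+)
       = 0.01109200 / 0.16851226
       = 0.0658


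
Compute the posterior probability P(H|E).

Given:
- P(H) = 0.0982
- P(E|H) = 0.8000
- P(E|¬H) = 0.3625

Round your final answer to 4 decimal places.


Bayes' theorem: P(H|E) = P(E|H) × P(H) / P(E)

Step 1: Calculate P(E) using law of total probability
P(E) = P(E|H)P(H) + P(E|¬H)P(¬H)
     = 0.8000 × 0.0982 + 0.3625 × 0.9018
     = 0.07856000 + 0.32690250
     = 0.40546250

Step 2: Apply Bayes' theorem
P(H|E) = P(E|H) × P(H) / P(E)
       = 0.07856000 / 0.40546250
       = 0.1938


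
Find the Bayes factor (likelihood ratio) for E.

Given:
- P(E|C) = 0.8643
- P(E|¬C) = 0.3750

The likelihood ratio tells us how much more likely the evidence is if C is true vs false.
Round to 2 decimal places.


Likelihood Ratio (LR) = P(E|C) / P(E|¬C)

LR = 0.8643 / 0.3750
   = 2.30

The evidence is 2.30 times more likely if C is true than if C is false.
Since LR > 1, the evidence supports C over ¬C.


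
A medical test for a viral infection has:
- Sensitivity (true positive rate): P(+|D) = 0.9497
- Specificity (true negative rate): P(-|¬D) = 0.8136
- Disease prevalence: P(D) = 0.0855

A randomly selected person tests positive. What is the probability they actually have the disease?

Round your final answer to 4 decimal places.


Let D = has disease, + = positive test

Given:
- P(D) = 0.0855 (prevalence)
- P(+|D) = 0.9497 (sensitivity)
- P(-|¬D) = 0.8136 (specificity)
- P(+|¬D) = 0.1864 (false positive rate = 1 - specificity)

Step 1: Find P(+)
P(+) = P(+|D)P(D) + P(+|¬D)P(¬D)
     = 0.9497 × 0.0855 + 0.1864 × 0.9145
     = 0.08119935 + 0.17046280
     = 0.25166215

Step 2: Apply Bayes' theorem for P(D|+)
P(D|+) = P(+|D)P(D) / P(+)
       = 0.08119935 / 0.25166215
       = 0.3227


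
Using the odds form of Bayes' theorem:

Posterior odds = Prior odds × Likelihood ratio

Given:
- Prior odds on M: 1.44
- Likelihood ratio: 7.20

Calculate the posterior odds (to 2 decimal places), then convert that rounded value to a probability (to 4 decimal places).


Step 1: Calculate posterior odds
Posterior odds = Prior odds × LR
               = 1.44 × 7.20
               = 10.37

Step 2: Convert to probability
P(M|E) = Posterior odds / (1 + Posterior odds)
       = 10.37 / (1 + 10.37)
       = 10.37 / 11.37
       = 0.9120

The evidence increased P(M) from 0.5902 to 0.9120.
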